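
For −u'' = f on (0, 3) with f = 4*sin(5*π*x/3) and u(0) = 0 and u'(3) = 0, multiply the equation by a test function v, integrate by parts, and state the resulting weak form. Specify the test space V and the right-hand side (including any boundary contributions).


V = {v ∈ H^1(0, 3) : v(0) = 0} (test functions vanish at x = 0 where u is specified); weak form: ∫_0^3 u'v' dx = ∫_0^3 (4*sin(5*π*x/3)) v dx for all v ∈ V.

Multiply both sides by a test function v and integrate from 0 to 3:
  ∫_0^3 −u''(x) v(x) dx = ∫_0^3 f(x) v(x) dx.
Integrate the LHS by parts once:
  ∫_0^3 −u'' v dx = −[u'(x) v(x)]_0^3 + ∫_0^3 u'(x) v'(x) dx.
Thus ∫_0^3 u'(x) v'(x) dx = ∫_0^3 f(x) v(x) dx + [u'(x) v(x)]_0^3.
Choose V so that boundary terms are either known or forced to vanish.
Mixed BC: u(0) = 0 (Dirichlet) and u'(3) = 0 (Neumann). Define V = {v ∈ H^1(0, 3) : v(0) = 0}. Then [u' v]_0^3 = u'(3)·v(3) − u'(0)·0 = 0.
Weak formulation: find u (satisfying any essential BC) such that ∫_0^3 u'(x) v'(x) dx = ∫_0^3 f v dx for all v ∈ V (Dirichlet at 0 absorbed into V; the Neumann datum at x = 3 is zero, so no boundary term remains).
Substituting f(x) = 4*sin(5*π*x/3), the right-hand side is ∫_0^3 (4*sin(5*π*x/3)) v dx.


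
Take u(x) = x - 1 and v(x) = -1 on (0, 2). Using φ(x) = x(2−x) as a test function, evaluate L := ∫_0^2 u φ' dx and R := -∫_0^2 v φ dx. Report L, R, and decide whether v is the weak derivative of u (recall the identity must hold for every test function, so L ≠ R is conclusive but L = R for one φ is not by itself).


LHS = -4/3, RHS = 4/3. No, v is not the weak derivative of u.

u(x) = x - 1, classical derivative u'(x) = 1.
φ(x) = x(2−x), so φ'(x) = 2 - 2*x.
Note φ(0) = φ(2) = 0, so the boundary term u·φ vanishes.
LHS = ∫_0^2 u(x) φ'(x) dx = ∫_0^2 (-2*x^2 + 4*x - 2) dx. Term by term:
  ∫_0^2 -2*x^2 dx = -16/3;  ∫_0^2 4*x dx = 8;  ∫_0^2 -2 dx = -4.
Sum: -16/3 + 8 − 4 = -4/3.
So LHS = -4/3.
∫_0^2 v(x) φ(x) dx = ∫_0^2 (x^2 - 2*x) dx. Term by term:
  ∫_0^2 x^2 dx = 8/3;  ∫_0^2 -2*x dx = -4.
Sum: 8/3 − 4 = -4/3.
So RHS = -∫_0^2 v(x) φ(x) dx = 4/3.
LHS − RHS = -8/3 ≠ 0, so the identity fails.
(For a valid weak derivative the identity must hold for EVERY test function, in particular this one. The failure shows v is NOT the weak derivative of u.)
Correct weak derivative would be u'(x) = 1.


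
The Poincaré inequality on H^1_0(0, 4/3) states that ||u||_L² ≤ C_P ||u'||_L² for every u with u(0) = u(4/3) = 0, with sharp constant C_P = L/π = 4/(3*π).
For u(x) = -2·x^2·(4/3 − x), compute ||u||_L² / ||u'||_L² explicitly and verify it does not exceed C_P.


||u||_L² / ||u'||_L² = 2*sqrt(14)/21 < C_P = 4/(3*π).

u(x) = -2·x^2·(4/3 − x), so u'(x) = 2*x*(9*x - 8)/3.
u(x) = -2·x^2·(4/3 − x) vanishes at x = 0 and x = 4/3, so u ∈ H^1_0(0, 4/3). Differentiate via the product rule and integrate the resulting polynomials term by term.
  ∫_0^4/3 u² dx = ∫_0^4/3 (4*x^6 - 32*x^5/3 + 64*x^4/9) dx. Term by term:
    ∫_0^4/3 4*x^6 dx = 65536/15309;  ∫_0^4/3 -32*x^5/3 dx = -65536/6561;  ∫_0^4/3 64*x^4/9 dx = 65536/10935.
  Sum: 65536/15309 − 65536/6561 + 65536/10935 = 65536/229635.
  ∫_0^4/3 (u')² dx = ∫_0^4/3 (36*x^4 - 64*x^3 + 256*x^2/9) dx. Term by term:
    ∫_0^4/3 36*x^4 dx = 4096/135;  ∫_0^4/3 -64*x^3 dx = -4096/81;  ∫_0^4/3 256*x^2/9 dx = 16384/729.
  Sum: 4096/135 − 4096/81 + 16384/729 = 8192/3645.
∫_0^4/3 u² dx = 65536/229635, so ||u||_L² = 256*sqrt(35)/2835.
∫_0^4/3 (u')² dx = 8192/3645, so ||u'||_L² = 64*sqrt(10)/135.
Ratio ||u||_L² / ||u'||_L² = 2*sqrt(14)/21.
Sharp Poincaré constant on H^1_0(0, 4/3) is C_P = L/π = 4/(3*π), achieved by sin(3*π/4·x).
A polynomial bump cannot attain the sharp Poincaré constant (only the first sine eigenfunction does), so the ratio is strictly less than C_P, consistent with ||u||_L² ≤ C_P ||u'||_L².


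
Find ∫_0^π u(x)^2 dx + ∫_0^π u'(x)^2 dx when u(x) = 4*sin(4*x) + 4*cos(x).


||u||_{H^1(0,π)}^2 = 512/15 + 152*π

u'(x) = -4*sin(x) + 16*cos(4*x).
Expand u² and (u')² and integrate term by term on (0, π), using: for integers n ≥ 1, ∫_0^π sin²(nx) dx = ∫_0^π cos²(nx) dx = π/2; for n ≠ n', ∫_0^π sin(nx)sin(n'x) dx = ∫_0^π cos(nx)cos(n'x) dx = 0; and by product-to-sum, ∫_0^π sin(nx)cos(n'x) dx = ½∫_0^π [sin((n+n')x) + sin((n−n')x)] dx, which is 0 when n+n' is even and 2n/(n²−n'²) when n+n' is odd (it need not vanish on (0, π)).
  u² squared terms: (4)²·∫cos(x)² dx = 16·π/2 = 8*π;  (4)²·∫sin(4x)² dx = 16·π/2 = 8*π.
  u² cross terms: 2·(4)·(4)·∫cos(x)·sin(4x) dx = 32·(8/15) = 256/15.
  So ∫_0^π u² dx = 8*π + 8*π + 256/15 = 256/15 + 16*π.
  (u')² squared terms: (-4)²·∫sin(x)² dx = 16·π/2 = 8*π;  (16)²·∫cos(4x)² dx = 256·π/2 = 128*π.
  (u')² cross terms: 2·(-4)·(16)·∫sin(x)·cos(4x) dx = -128·(-2/15) = 256/15.
  So ∫_0^π (u')² dx = 8*π + 128*π + 256/15 = 256/15 + 136*π.
||u||_{H^1}^2 = (256/15 + 16*π) + (256/15 + 136*π) = 512/15 + 152*π.


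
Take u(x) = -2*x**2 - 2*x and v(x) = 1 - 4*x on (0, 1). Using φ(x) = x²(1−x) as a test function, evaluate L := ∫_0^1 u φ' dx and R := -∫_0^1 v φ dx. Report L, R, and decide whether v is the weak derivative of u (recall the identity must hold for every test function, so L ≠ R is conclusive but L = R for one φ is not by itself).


LHS = 11/30, RHS = 7/60. No, v is not the weak derivative of u.

u(x) = -2*x**2 - 2*x, classical derivative u'(x) = -4*x - 2.
φ(x) = x²(1−x), so φ'(x) = x*(2 - 3*x).
Note φ(0) = φ(1) = 0, so the boundary term u·φ vanishes.
LHS = ∫_0^1 u(x) φ'(x) dx = ∫_0^1 (6*x^4 + 2*x^3 - 4*x^2) dx. Term by term:
  ∫_0^1 6*x^4 dx = 6/5;  ∫_0^1 2*x^3 dx = 1/2;  ∫_0^1 -4*x^2 dx = -4/3.
Sum: 6/5 + 1/2 − 4/3 = 11/30.
So LHS = 11/30.
∫_0^1 v(x) φ(x) dx = ∫_0^1 (4*x^4 - 5*x^3 + x^2) dx. Term by term:
  ∫_0^1 4*x^4 dx = 4/5;  ∫_0^1 -5*x^3 dx = -5/4;  ∫_0^1 x^2 dx = 1/3.
Sum: 4/5 − 5/4 + 1/3 = -7/60.
So RHS = -∫_0^1 v(x) φ(x) dx = 7/60.
LHS − RHS = 1/4 ≠ 0, so the identity fails.
(For a valid weak derivative the identity must hold for EVERY test function, in particular this one. The failure shows v is NOT the weak derivative of u.)
Correct weak derivative would be u'(x) = -4*x - 2.


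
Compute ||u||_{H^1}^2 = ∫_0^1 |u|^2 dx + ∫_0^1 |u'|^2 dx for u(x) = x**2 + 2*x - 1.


||u||_{H^1}^2 = 51/5

The H^1 norm (squared) on an interval (0, L) is
  ||u||_{H^1}^2 = ∫_0^L u(x)^2 dx + ∫_0^L u'(x)^2 dx.
Compute u'(x) = 2*x + 2.
Then u(x)^2 = x**4 + 4*x**3 + 2*x**2 - 4*x + 1 and u'(x)^2 = 4*x**2 + 8*x + 4.
Integrate each monomial from 0 to 1 using ∫_0^1 c·x^n dx = c·1^(n+1)/(n+1):
  ∫_0^1 u(x)^2 dx = ∫_0^1 (x^4 + 4*x^3 + 2*x^2 - 4*x + 1) dx. Term by term:
    ∫_0^1 x^4 dx = 1/5;  ∫_0^1 4*x^3 dx = 1;  ∫_0^1 2*x^2 dx = 2/3;
    ∫_0^1 -4*x dx = -2;  ∫_0^1 1 dx = 1.
  Sum: 1/5 + 1 + 2/3 − 2 + 1 = 13/15.
  ∫_0^1 u'(x)^2 dx = ∫_0^1 (4*x^2 + 8*x + 4) dx. Term by term:
    ∫_0^1 4*x^2 dx = 4/3;  ∫_0^1 8*x dx = 4;  ∫_0^1 4 dx = 4.
  Sum: 4/3 + 4 + 4 = 28/3.
Adding: ||u||_{H^1}^2 = 13/15 + 28/3 = 51/5.


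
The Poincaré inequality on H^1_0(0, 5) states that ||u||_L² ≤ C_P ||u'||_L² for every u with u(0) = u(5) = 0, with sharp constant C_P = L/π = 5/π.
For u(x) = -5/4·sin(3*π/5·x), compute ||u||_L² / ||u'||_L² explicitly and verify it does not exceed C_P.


||u||_L² / ||u'||_L² = 5/(3*π) < C_P = 5/π.

u(x) = -5/4·sin(3*π/5·x), so u'(x) = -3*π*cos(3*π*x/5)/4.
Writing u(x) = A·sin(kπx/L) with A = -5/4 and k = 3, use ∫_0^L sin²(kπx/L) dx = L/2 and ∫_0^L cos²(kπx/L) dx = L/2.
u² = 25/16·sin²(3*π/5·x) and (u')² = 9*π^2/16·cos²(3*π/5·x), and each of sin², cos² integrates to L/2 = 5/2 over (0, 5).
∫_0^5 u² dx = 125/32, so ||u||_L² = 5*sqrt(10)/8.
∫_0^5 (u')² dx = 45*π^2/32, so ||u'||_L² = 3*sqrt(10)*π/8.
Ratio ||u||_L² / ||u'||_L² = 5/(3*π).
Sharp Poincaré constant on H^1_0(0, 5) is C_P = L/π = 5/π, achieved by sin(π/5·x).
This is the k = 3 harmonic; the ratio L/(kπ) is strictly less than C_P = L/π, consistent with the sharp inequality ||u||_L² ≤ C_P ||u'||_L².


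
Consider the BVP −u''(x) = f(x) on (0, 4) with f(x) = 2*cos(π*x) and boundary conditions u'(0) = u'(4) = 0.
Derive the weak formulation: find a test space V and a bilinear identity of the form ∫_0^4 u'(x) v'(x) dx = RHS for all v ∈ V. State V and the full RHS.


V = H^1(0, 4) (no boundary constraint on v; u is determined up to an additive constant); weak form: ∫_0^4 u'v' dx = ∫_0^4 (2*cos(π*x)) v dx for all v ∈ V.

Multiply both sides by a test function v and integrate from 0 to 4:
  ∫_0^4 −u''(x) v(x) dx = ∫_0^4 f(x) v(x) dx.
Integrate the LHS by parts once:
  ∫_0^4 −u'' v dx = −[u'(x) v(x)]_0^4 + ∫_0^4 u'(x) v'(x) dx.
Thus ∫_0^4 u'(x) v'(x) dx = ∫_0^4 f(x) v(x) dx + [u'(x) v(x)]_0^4.
Choose V so that boundary terms are either known or forced to vanish.
u has homogeneous Neumann: u'(0) = u'(4) = 0. So [u' v]_0^4 = 0·v(4) − 0·v(0) = 0 for any v; take V = H^1(0, 4).
Weak formulation: find u (satisfying any essential BC) such that ∫_0^4 u'(x) v'(x) dx = ∫_0^4 f v dx for all v ∈ V (homogeneous Neumann, so boundary terms vanish).
Substituting f(x) = 2*cos(π*x), the right-hand side is ∫_0^4 (2*cos(π*x)) v dx.
Compatibility check (pure Neumann): taking v ≡ 1 ∈ V gives 0 = ∫_0^4 f dx + (0) − (0), i.e. ∫_0^4 f dx must equal u'(0) − u'(4) = 0. Indeed ∫_0^4 (2*cos(π*x)) dx = 0, so the data are compatible. The solution is then unique only up to an additive constant (fix it e.g. by requiring ∫_0^4 u dx = 0).


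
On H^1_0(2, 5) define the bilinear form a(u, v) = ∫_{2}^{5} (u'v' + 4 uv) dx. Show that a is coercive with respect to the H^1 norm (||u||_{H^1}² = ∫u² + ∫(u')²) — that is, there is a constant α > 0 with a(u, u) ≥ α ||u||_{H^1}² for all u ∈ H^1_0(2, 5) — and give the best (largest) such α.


α = 1

Coercivity of a(·,·) on H^1_0(2, 5) means a(u, u) ≥ α ||u||_{H^1}² for every u ∈ H^1_0.
The interval has length L = 3, and Poincaré/coercivity depend only on L. Here a(u, u) = ∫(u')² + (4)·∫u².
Here c = 4 ≥ 1, so a(u,u) = ∫(u')² + c∫u² ≥ ∫(u')² + ∫u² = ||u||_{H^1}², i.e. α = 1 works. No larger α is possible: a(u,u) ≥ α||u||_{H^1}² means (1−α)∫(u')² ≥ (α−c)∫u², and for the modes u_n = sin(nπ(x−x₀)/L) (x₀ the left endpoint) one has ∫u_n²/∫(u_n')² = (L/(nπ))² → 0, so a(u_n,u_n)/||u_n||_{H^1}² → 1. Hence the optimal constant is α = 1.
Therefore α = 1.


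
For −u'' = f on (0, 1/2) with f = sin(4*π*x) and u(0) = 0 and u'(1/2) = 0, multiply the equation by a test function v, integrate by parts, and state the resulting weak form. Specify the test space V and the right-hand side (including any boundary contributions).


V = {v ∈ H^1(0, 1/2) : v(0) = 0} (test functions vanish at x = 0 where u is specified); weak form: ∫_0^1/2 u'v' dx = ∫_0^1/2 (sin(4*π*x)) v dx for all v ∈ V.

Multiply both sides by a test function v and integrate from 0 to 1/2:
  ∫_0^1/2 −u''(x) v(x) dx = ∫_0^1/2 f(x) v(x) dx.
Integrate the LHS by parts once:
  ∫_0^1/2 −u'' v dx = −[u'(x) v(x)]_0^1/2 + ∫_0^1/2 u'(x) v'(x) dx.
Thus ∫_0^1/2 u'(x) v'(x) dx = ∫_0^1/2 f(x) v(x) dx + [u'(x) v(x)]_0^1/2.
Choose V so that boundary terms are either known or forced to vanish.
Mixed BC: u(0) = 0 (Dirichlet) and u'(1/2) = 0 (Neumann). Define V = {v ∈ H^1(0, 1/2) : v(0) = 0}. Then [u' v]_0^1/2 = u'(1/2)·v(1/2) − u'(0)·0 = 0.
Weak formulation: find u (satisfying any essential BC) such that ∫_0^1/2 u'(x) v'(x) dx = ∫_0^1/2 f v dx for all v ∈ V (Dirichlet at 0 absorbed into V; the Neumann datum at x = 1/2 is zero, so no boundary term remains).
Substituting f(x) = sin(4*π*x), the right-hand side is ∫_0^1/2 (sin(4*π*x)) v dx.


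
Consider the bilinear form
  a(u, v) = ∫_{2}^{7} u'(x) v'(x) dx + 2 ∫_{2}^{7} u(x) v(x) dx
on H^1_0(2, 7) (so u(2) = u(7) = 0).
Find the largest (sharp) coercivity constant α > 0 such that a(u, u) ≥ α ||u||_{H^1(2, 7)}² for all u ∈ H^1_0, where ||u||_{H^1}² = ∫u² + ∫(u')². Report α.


α = 1

Coercivity of a(·,·) on H^1_0(2, 7) means a(u, u) ≥ α ||u||_{H^1}² for every u ∈ H^1_0.
The interval has length L = 5, and Poincaré/coercivity depend only on L. Here a(u, u) = ∫(u')² + (2)·∫u².
Here c = 2 ≥ 1, so a(u,u) = ∫(u')² + c∫u² ≥ ∫(u')² + ∫u² = ||u||_{H^1}², i.e. α = 1 works. No larger α is possible: a(u,u) ≥ α||u||_{H^1}² means (1−α)∫(u')² ≥ (α−c)∫u², and for the modes u_n = sin(nπ(x−x₀)/L) (x₀ the left endpoint) one has ∫u_n²/∫(u_n')² = (L/(nπ))² → 0, so a(u_n,u_n)/||u_n||_{H^1}² → 1. Hence the optimal constant is α = 1.
Therefore α = 1.


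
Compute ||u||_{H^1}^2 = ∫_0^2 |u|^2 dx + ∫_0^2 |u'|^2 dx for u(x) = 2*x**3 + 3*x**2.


||u||_{H^1}^2 = 6112/7

The H^1 norm (squared) on an interval (0, L) is
  ||u||_{H^1}^2 = ∫_0^L u(x)^2 dx + ∫_0^L u'(x)^2 dx.
Compute u'(x) = 6*x**2 + 6*x.
Then u(x)^2 = 4*x**6 + 12*x**5 + 9*x**4 and u'(x)^2 = 36*x**4 + 72*x**3 + 36*x**2.
Integrate each monomial from 0 to 2 using ∫_0^2 c·x^n dx = c·2^(n+1)/(n+1):
  ∫_0^2 u(x)^2 dx = ∫_0^2 (4*x^6 + 12*x^5 + 9*x^4) dx. Term by term:
    ∫_0^2 4*x^6 dx = 512/7;  ∫_0^2 12*x^5 dx = 128;  ∫_0^2 9*x^4 dx = 288/5.
  Sum: 512/7 + 128 + 288/5 = 9056/35.
  ∫_0^2 u'(x)^2 dx = ∫_0^2 (36*x^4 + 72*x^3 + 36*x^2) dx. Term by term:
    ∫_0^2 36*x^4 dx = 1152/5;  ∫_0^2 72*x^3 dx = 288;  ∫_0^2 36*x^2 dx = 96.
  Sum: 1152/5 + 288 + 96 = 3072/5.
Adding: ||u||_{H^1}^2 = 9056/35 + 3072/5 = 6112/7.


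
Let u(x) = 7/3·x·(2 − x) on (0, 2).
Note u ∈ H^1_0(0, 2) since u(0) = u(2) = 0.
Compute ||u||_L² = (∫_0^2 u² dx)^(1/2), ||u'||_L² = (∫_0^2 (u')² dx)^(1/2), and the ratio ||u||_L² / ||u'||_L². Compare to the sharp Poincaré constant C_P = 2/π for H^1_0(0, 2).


||u||_L² / ||u'||_L² = sqrt(10)/5 < C_P = 2/π.

u(x) = 7/3·x·(2 − x), so u'(x) = 14/3 - 14*x/3.
u(x) = 7/3·x·(2 − x) vanishes at x = 0 and x = 2, so u ∈ H^1_0(0, 2). Differentiate via the product rule and integrate the resulting polynomials term by term.
  ∫_0^2 u² dx = ∫_0^2 (49*x^4/9 - 196*x^3/9 + 196*x^2/9) dx. Term by term:
    ∫_0^2 49*x^4/9 dx = 1568/45;  ∫_0^2 -196*x^3/9 dx = -784/9;  ∫_0^2 196*x^2/9 dx = 1568/27.
  Sum: 1568/45 − 784/9 + 1568/27 = 784/135.
  ∫_0^2 (u')² dx = ∫_0^2 (196*x^2/9 - 392*x/9 + 196/9) dx. Term by term:
    ∫_0^2 196*x^2/9 dx = 1568/27;  ∫_0^2 -392*x/9 dx = -784/9;  ∫_0^2 196/9 dx = 392/9.
  Sum: 1568/27 − 784/9 + 392/9 = 392/27.
∫_0^2 u² dx = 784/135, so ||u||_L² = 28*sqrt(15)/45.
∫_0^2 (u')² dx = 392/27, so ||u'||_L² = 14*sqrt(6)/9.
Ratio ||u||_L² / ||u'||_L² = sqrt(10)/5.
Sharp Poincaré constant on H^1_0(0, 2) is C_P = L/π = 2/π, achieved by sin(π/2·x).
A polynomial bump cannot attain the sharp Poincaré constant (only the first sine eigenfunction does), so the ratio is strictly less than C_P, consistent with ||u||_L² ≤ C_P ||u'||_L².


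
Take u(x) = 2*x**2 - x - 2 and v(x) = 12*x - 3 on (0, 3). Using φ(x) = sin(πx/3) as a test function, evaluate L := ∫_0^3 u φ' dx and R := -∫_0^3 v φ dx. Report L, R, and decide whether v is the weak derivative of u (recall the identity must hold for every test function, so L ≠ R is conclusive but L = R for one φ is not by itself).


LHS = -30/π, RHS = -90/π. No, v is not the weak derivative of u.

u(x) = 2*x**2 - x - 2, classical derivative u'(x) = 4*x - 1.
φ(x) = sin(πx/3), so φ'(x) = π*cos(π*x/3)/3.
Note φ(0) = φ(3) = 0, so the boundary term u·φ vanishes.
LHS = ∫_0^3 u(x) φ'(x) dx = ∫_0^3 (2*π*x^2*cos(π*x/3)/3 - π*x*cos(π*x/3)/3 - 2*π*cos(π*x/3)/3) dx. Term by term:
  ∫_0^3 -2*π*cos(π*x/3)/3 dx = 0;  ∫_0^3 -π*x*cos(π*x/3)/3 dx = 6/π;  ∫_0^3 2*π*x^2*cos(π*x/3)/3 dx = -36/π.
Sum: 0 + 6/π − 36/π = -30/π.
So LHS = -30/π.
∫_0^3 v(x) φ(x) dx = ∫_0^3 (12*x*sin(π*x/3) - 3*sin(π*x/3)) dx. Term by term:
  ∫_0^3 -3*sin(π*x/3) dx = -18/π;  ∫_0^3 12*x*sin(π*x/3) dx = 108/π.
Sum: -18/π + 108/π = 90/π.
So RHS = -∫_0^3 v(x) φ(x) dx = -90/π.
LHS − RHS = 60/π ≠ 0, so the identity fails.
(For a valid weak derivative the identity must hold for EVERY test function, in particular this one. The failure shows v is NOT the weak derivative of u.)
Correct weak derivative would be u'(x) = 4*x - 1.


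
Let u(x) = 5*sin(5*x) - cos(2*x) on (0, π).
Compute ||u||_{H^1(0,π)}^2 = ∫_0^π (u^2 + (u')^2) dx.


||u||_{H^1(0,π)}^2 = -500/21 + 655*π/2

u'(x) = 2*sin(2*x) + 25*cos(5*x).
Expand u² and (u')² and integrate term by term on (0, π), using: for integers n ≥ 1, ∫_0^π sin²(nx) dx = ∫_0^π cos²(nx) dx = π/2; for n ≠ n', ∫_0^π sin(nx)sin(n'x) dx = ∫_0^π cos(nx)cos(n'x) dx = 0; and by product-to-sum, ∫_0^π sin(nx)cos(n'x) dx = ½∫_0^π [sin((n+n')x) + sin((n−n')x)] dx, which is 0 when n+n' is even and 2n/(n²−n'²) when n+n' is odd (it need not vanish on (0, π)).
  u² squared terms: (-1)²·∫cos(2x)² dx = 1·π/2 = π/2;  (5)²·∫sin(5x)² dx = 25·π/2 = 25*π/2.
  u² cross terms: 2·(-1)·(5)·∫cos(2x)·sin(5x) dx = -10·(10/21) = -100/21.
  So ∫_0^π u² dx = π/2 + 25*π/2 − 100/21 = -100/21 + 13*π.
  (u')² squared terms: (2)²·∫sin(2x)² dx = 4·π/2 = 2*π;  (25)²·∫cos(5x)² dx = 625·π/2 = 625*π/2.
  (u')² cross terms: 2·(2)·(25)·∫sin(2x)·cos(5x) dx = 100·(-4/21) = -400/21.
  So ∫_0^π (u')² dx = 2*π + 625*π/2 − 400/21 = -400/21 + 629*π/2.
||u||_{H^1}^2 = (-100/21 + 13*π) + (-400/21 + 629*π/2) = -500/21 + 655*π/2.


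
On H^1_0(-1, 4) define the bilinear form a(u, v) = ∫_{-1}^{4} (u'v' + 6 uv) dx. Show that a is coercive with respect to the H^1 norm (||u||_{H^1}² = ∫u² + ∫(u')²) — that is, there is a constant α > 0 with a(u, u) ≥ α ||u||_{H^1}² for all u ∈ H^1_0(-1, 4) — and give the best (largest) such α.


α = 1

Coercivity of a(·,·) on H^1_0(-1, 4) means a(u, u) ≥ α ||u||_{H^1}² for every u ∈ H^1_0.
The interval has length L = 5, and Poincaré/coercivity depend only on L. Here a(u, u) = ∫(u')² + (6)·∫u².
Here c = 6 ≥ 1, so a(u,u) = ∫(u')² + c∫u² ≥ ∫(u')² + ∫u² = ||u||_{H^1}², i.e. α = 1 works. No larger α is possible: a(u,u) ≥ α||u||_{H^1}² means (1−α)∫(u')² ≥ (α−c)∫u², and for the modes u_n = sin(nπ(x−x₀)/L) (x₀ the left endpoint) one has ∫u_n²/∫(u_n')² = (L/(nπ))² → 0, so a(u_n,u_n)/||u_n||_{H^1}² → 1. Hence the optimal constant is α = 1.
Therefore α = 1.


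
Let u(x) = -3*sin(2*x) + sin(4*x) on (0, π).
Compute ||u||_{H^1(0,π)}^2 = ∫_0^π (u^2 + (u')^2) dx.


||u||_{H^1(0,π)}^2 = 31*π

u'(x) = -6*cos(2*x) + 4*cos(4*x).
Expand u² and (u')² and integrate term by term on (0, π), using: for integers n ≥ 1, ∫_0^π sin²(nx) dx = ∫_0^π cos²(nx) dx = π/2; for n ≠ n', ∫_0^π sin(nx)sin(n'x) dx = ∫_0^π cos(nx)cos(n'x) dx = 0; and by product-to-sum, ∫_0^π sin(nx)cos(n'x) dx = ½∫_0^π [sin((n+n')x) + sin((n−n')x)] dx, which is 0 when n+n' is even and 2n/(n²−n'²) when n+n' is odd (it need not vanish on (0, π)).
  u² squared terms: (-3)²·∫sin(2x)² dx = 9·π/2 = 9*π/2;  (1)²·∫sin(4x)² dx = 1·π/2 = π/2.
  u² cross terms: 2·(-3)·(1)·∫sin(2x)·sin(4x) dx = -6·(0) = 0.
  So ∫_0^π u² dx = 9*π/2 + π/2 + 0 = 5*π.
  (u')² squared terms: (-6)²·∫cos(2x)² dx = 36·π/2 = 18*π;  (4)²·∫cos(4x)² dx = 16·π/2 = 8*π.
  (u')² cross terms: 2·(-6)·(4)·∫cos(2x)·cos(4x) dx = -48·(0) = 0.
  So ∫_0^π (u')² dx = 18*π + 8*π + 0 = 26*π.
||u||_{H^1}^2 = (5*π) + (26*π) = 31*π.


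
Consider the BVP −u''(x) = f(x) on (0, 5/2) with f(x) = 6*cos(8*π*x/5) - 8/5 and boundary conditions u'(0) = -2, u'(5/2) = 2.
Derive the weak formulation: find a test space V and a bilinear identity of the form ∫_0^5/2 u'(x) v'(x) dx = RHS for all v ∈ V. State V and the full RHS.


V = H^1(0, 5/2) (v unrestricted at boundary; u is determined up to an additive constant); weak form: ∫_0^5/2 u'v' dx = ∫_0^5/2 (6*cos(8*π*x/5) - 8/5) v dx + 2·v(5/2) + 2·v(0) for all v ∈ V.

Multiply both sides by a test function v and integrate from 0 to 5/2:
  ∫_0^5/2 −u''(x) v(x) dx = ∫_0^5/2 f(x) v(x) dx.
Integrate the LHS by parts once:
  ∫_0^5/2 −u'' v dx = −[u'(x) v(x)]_0^5/2 + ∫_0^5/2 u'(x) v'(x) dx.
Thus ∫_0^5/2 u'(x) v'(x) dx = ∫_0^5/2 f(x) v(x) dx + [u'(x) v(x)]_0^5/2.
Choose V so that boundary terms are either known or forced to vanish.
u has inhomogeneous Neumann u'(0) = -2, u'(5/2) = 2. [u' v]_0^5/2 = (2)·v(5/2) − (-2)·v(0) = 2·v(5/2) + 2·v(0). Take V = H^1(0, 5/2); boundary term becomes part of RHS.
Weak formulation: find u (satisfying any essential BC) such that ∫_0^5/2 u'(x) v'(x) dx = ∫_0^5/2 f v dx + 2·v(5/2) + 2·v(0) for all v ∈ V (Neumann data are natural BCs: they enter the RHS as boundary terms).
Substituting f(x) = 6*cos(8*π*x/5) - 8/5, the right-hand side is ∫_0^5/2 (6*cos(8*π*x/5) - 8/5) v dx + 2·v(5/2) + 2·v(0).
Compatibility check (pure Neumann): taking v ≡ 1 ∈ V gives 0 = ∫_0^5/2 f dx + (2) − (-2), i.e. ∫_0^5/2 f dx must equal u'(0) − u'(5/2) = -4. Indeed ∫_0^5/2 (6*cos(8*π*x/5) - 8/5) dx = -4, so the data are compatible. The solution is then unique only up to an additive constant (fix it e.g. by requiring ∫_0^5/2 u dx = 0).


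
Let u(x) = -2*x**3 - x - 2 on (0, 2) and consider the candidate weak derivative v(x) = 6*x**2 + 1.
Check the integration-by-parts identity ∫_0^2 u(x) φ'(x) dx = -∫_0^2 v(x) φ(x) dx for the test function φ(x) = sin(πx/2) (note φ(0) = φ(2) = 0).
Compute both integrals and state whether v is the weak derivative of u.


LHS = -192/π^3 + 52/π, RHS = -52/π + 192/π^3. No, v is not the weak derivative of u.

u(x) = -2*x**3 - x - 2, classical derivative u'(x) = -6*x**2 - 1.
φ(x) = sin(πx/2), so φ'(x) = π*cos(π*x/2)/2.
Note φ(0) = φ(2) = 0, so the boundary term u·φ vanishes.
LHS = ∫_0^2 u(x) φ'(x) dx = ∫_0^2 (-π*x^3*cos(π*x/2) - π*x*cos(π*x/2)/2 - π*cos(π*x/2)) dx. Term by term:
  ∫_0^2 -π*cos(π*x/2) dx = 0;  ∫_0^2 -π*x^3*cos(π*x/2) dx = -192/π^3 + 48/π;  ∫_0^2 -π*x*cos(π*x/2)/2 dx = 4/π.
Sum: 0 + -192/π^3 + 48/π + 4/π = -192/π^3 + 52/π.
So LHS = -192/π^3 + 52/π.
∫_0^2 v(x) φ(x) dx = ∫_0^2 (6*x^2*sin(π*x/2) + sin(π*x/2)) dx. Term by term:
  ∫_0^2 6*x^2*sin(π*x/2) dx = -192/π^3 + 48/π;  ∫_0^2 sin(π*x/2) dx = 4/π.
Sum: -192/π^3 + 48/π + 4/π = -192/π^3 + 52/π.
So RHS = -∫_0^2 v(x) φ(x) dx = -52/π + 192/π^3.
LHS − RHS = -384/π^3 + 104/π ≠ 0, so the identity fails.
(For a valid weak derivative the identity must hold for EVERY test function, in particular this one. The failure shows v is NOT the weak derivative of u.)
Correct weak derivative would be u'(x) = -6*x**2 - 1.


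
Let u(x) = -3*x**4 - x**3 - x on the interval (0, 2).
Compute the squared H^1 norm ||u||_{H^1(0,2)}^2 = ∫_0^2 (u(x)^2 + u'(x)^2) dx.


||u||_{H^1}^2 = 459322/105

The H^1 norm (squared) on an interval (0, L) is
  ||u||_{H^1}^2 = ∫_0^L u(x)^2 dx + ∫_0^L u'(x)^2 dx.
Compute u'(x) = -12*x**3 - 3*x**2 - 1.
Then u(x)^2 = 9*x**8 + 6*x**7 + x**6 + 6*x**5 + 2*x**4 + x**2 and u'(x)^2 = 144*x**6 + 72*x**5 + 9*x**4 + 24*x**3 + 6*x**2 + 1.
Integrate each monomial from 0 to 2 using ∫_0^2 c·x^n dx = c·2^(n+1)/(n+1):
  ∫_0^2 u(x)^2 dx = ∫_0^2 (9*x^8 + 6*x^7 + x^6 + 6*x^5 + 2*x^4 + x^2) dx. Term by term:
    ∫_0^2 9*x^8 dx = 512;  ∫_0^2 6*x^7 dx = 192;  ∫_0^2 x^6 dx = 128/7;
    ∫_0^2 6*x^5 dx = 64;  ∫_0^2 2*x^4 dx = 64/5;  ∫_0^2 x^2 dx = 8/3.
  Sum: 512 + 192 + 128/7 + 64 + 64/5 + 8/3 = 84184/105.
  ∫_0^2 u'(x)^2 dx = ∫_0^2 (144*x^6 + 72*x^5 + 9*x^4 + 24*x^3 + 6*x^2 + 1) dx. Term by term:
    ∫_0^2 144*x^6 dx = 18432/7;  ∫_0^2 72*x^5 dx = 768;  ∫_0^2 9*x^4 dx = 288/5;
    ∫_0^2 24*x^3 dx = 96;  ∫_0^2 6*x^2 dx = 16;  ∫_0^2 1 dx = 2.
  Sum: 18432/7 + 768 + 288/5 + 96 + 16 + 2 = 125046/35.
Adding: ||u||_{H^1}^2 = 84184/105 + 125046/35 = 459322/105.


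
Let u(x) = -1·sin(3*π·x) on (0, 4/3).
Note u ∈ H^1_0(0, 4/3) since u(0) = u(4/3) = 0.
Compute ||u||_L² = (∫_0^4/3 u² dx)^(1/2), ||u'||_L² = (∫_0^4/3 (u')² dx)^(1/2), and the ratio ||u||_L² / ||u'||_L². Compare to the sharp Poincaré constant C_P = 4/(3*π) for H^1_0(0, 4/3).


||u||_L² / ||u'||_L² = 1/(3*π) < C_P = 4/(3*π).

u(x) = -1·sin(3*π·x), so u'(x) = -3*π*cos(3*π*x).
Writing u(x) = A·sin(kπx/L) with A = -1 and k = 4, use ∫_0^L sin²(kπx/L) dx = L/2 and ∫_0^L cos²(kπx/L) dx = L/2.
u² = 1·sin²(3*π·x) and (u')² = 9*π^2·cos²(3*π·x), and each of sin², cos² integrates to L/2 = 2/3 over (0, 4/3).
∫_0^4/3 u² dx = 2/3, so ||u||_L² = sqrt(6)/3.
∫_0^4/3 (u')² dx = 6*π^2, so ||u'||_L² = sqrt(6)*π.
Ratio ||u||_L² / ||u'||_L² = 1/(3*π).
Sharp Poincaré constant on H^1_0(0, 4/3) is C_P = L/π = 4/(3*π), achieved by sin(3*π/4·x).
This is the k = 4 harmonic; the ratio L/(kπ) is strictly less than C_P = L/π, consistent with the sharp inequality ||u||_L² ≤ C_P ||u'||_L².


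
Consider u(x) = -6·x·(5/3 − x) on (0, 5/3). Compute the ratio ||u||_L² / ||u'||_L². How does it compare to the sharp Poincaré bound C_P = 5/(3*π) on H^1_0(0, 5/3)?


||u||_L² / ||u'||_L² = sqrt(10)/6 < C_P = 5/(3*π).

u(x) = -6·x·(5/3 − x), so u'(x) = 12*x - 10.
u(x) = -6·x·(5/3 − x) vanishes at x = 0 and x = 5/3, so u ∈ H^1_0(0, 5/3). Differentiate via the product rule and integrate the resulting polynomials term by term.
  ∫_0^5/3 u² dx = ∫_0^5/3 (36*x^4 - 120*x^3 + 100*x^2) dx. Term by term:
    ∫_0^5/3 36*x^4 dx = 2500/27;  ∫_0^5/3 -120*x^3 dx = -6250/27;  ∫_0^5/3 100*x^2 dx = 12500/81.
  Sum: 2500/27 − 6250/27 + 12500/81 = 1250/81.
  ∫_0^5/3 (u')² dx = ∫_0^5/3 (144*x^2 - 240*x + 100) dx. Term by term:
    ∫_0^5/3 144*x^2 dx = 2000/9;  ∫_0^5/3 -240*x dx = -1000/3;  ∫_0^5/3 100 dx = 500/3.
  Sum: 2000/9 − 1000/3 + 500/3 = 500/9.
∫_0^5/3 u² dx = 1250/81, so ||u||_L² = 25*sqrt(2)/9.
∫_0^5/3 (u')² dx = 500/9, so ||u'||_L² = 10*sqrt(5)/3.
Ratio ||u||_L² / ||u'||_L² = sqrt(10)/6.
Sharp Poincaré constant on H^1_0(0, 5/3) is C_P = L/π = 5/(3*π), achieved by sin(3*π/5·x).
A polynomial bump cannot attain the sharp Poincaré constant (only the first sine eigenfunction does), so the ratio is strictly less than C_P, consistent with ||u||_L² ≤ C_P ||u'||_L².


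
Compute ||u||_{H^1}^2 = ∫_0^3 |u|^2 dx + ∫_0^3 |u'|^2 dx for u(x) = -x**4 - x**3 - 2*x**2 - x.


||u||_{H^1}^2 = 345849/20

The H^1 norm (squared) on an interval (0, L) is
  ||u||_{H^1}^2 = ∫_0^L u(x)^2 dx + ∫_0^L u'(x)^2 dx.
Compute u'(x) = -4*x**3 - 3*x**2 - 4*x - 1.
Then u(x)^2 = x**8 + 2*x**7 + 5*x**6 + 6*x**5 + 6*x**4 + 4*x**3 + x**2 and u'(x)^2 = 16*x**6 + 24*x**5 + 41*x**4 + 32*x**3 + 22*x**2 + 8*x + 1.
Integrate each monomial from 0 to 3 using ∫_0^3 c·x^n dx = c·3^(n+1)/(n+1):
  ∫_0^3 u(x)^2 dx = ∫_0^3 (x^8 + 2*x^7 + 5*x^6 + 6*x^5 + 6*x^4 + 4*x^3 + x^2) dx. Term by term:
    ∫_0^3 x^8 dx = 2187;  ∫_0^3 2*x^7 dx = 6561/4;  ∫_0^3 5*x^6 dx = 10935/7;
    ∫_0^3 6*x^5 dx = 729;  ∫_0^3 6*x^4 dx = 1458/5;  ∫_0^3 4*x^3 dx = 81;
    ∫_0^3 x^2 dx = 9.
  Sum: 2187 + 6561/4 + 10935/7 + 729 + 1458/5 + 81 + 9 = 909999/140.
  ∫_0^3 u'(x)^2 dx = ∫_0^3 (16*x^6 + 24*x^5 + 41*x^4 + 32*x^3 + 22*x^2 + 8*x + 1) dx. Term by term:
    ∫_0^3 16*x^6 dx = 34992/7;  ∫_0^3 24*x^5 dx = 2916;  ∫_0^3 41*x^4 dx = 9963/5;
    ∫_0^3 32*x^3 dx = 648;  ∫_0^3 22*x^2 dx = 198;  ∫_0^3 8*x dx = 36;
    ∫_0^3 1 dx = 3.
  Sum: 34992/7 + 2916 + 9963/5 + 648 + 198 + 36 + 3 = 377736/35.
Adding: ||u||_{H^1}^2 = 909999/140 + 377736/35 = 345849/20.


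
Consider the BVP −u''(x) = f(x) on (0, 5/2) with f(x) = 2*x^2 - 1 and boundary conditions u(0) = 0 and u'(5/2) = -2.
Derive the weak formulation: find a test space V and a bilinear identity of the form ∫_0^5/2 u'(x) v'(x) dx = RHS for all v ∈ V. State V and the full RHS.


V = {v ∈ H^1(0, 5/2) : v(0) = 0} (test functions vanish at x = 0 where u is specified); weak form: ∫_0^5/2 u'v' dx = ∫_0^5/2 (2*x^2 - 1) v dx − 2·v(5/2) for all v ∈ V.

Multiply both sides by a test function v and integrate from 0 to 5/2:
  ∫_0^5/2 −u''(x) v(x) dx = ∫_0^5/2 f(x) v(x) dx.
Integrate the LHS by parts once:
  ∫_0^5/2 −u'' v dx = −[u'(x) v(x)]_0^5/2 + ∫_0^5/2 u'(x) v'(x) dx.
Thus ∫_0^5/2 u'(x) v'(x) dx = ∫_0^5/2 f(x) v(x) dx + [u'(x) v(x)]_0^5/2.
Choose V so that boundary terms are either known or forced to vanish.
Mixed BC: u(0) = 0 (Dirichlet) and u'(5/2) = -2 (Neumann). Define V = {v ∈ H^1(0, 5/2) : v(0) = 0}. Then [u' v]_0^5/2 = u'(5/2)·v(5/2) − u'(0)·0 = − 2·v(5/2).
Weak formulation: find u (satisfying any essential BC) such that ∫_0^5/2 u'(x) v'(x) dx = ∫_0^5/2 f v dx − 2·v(5/2) for all v ∈ V (Dirichlet at 0 absorbed into V; Neumann datum at x = 5/2 contributes the boundary term).
Substituting f(x) = 2*x^2 - 1, the right-hand side is ∫_0^5/2 (2*x^2 - 1) v dx − 2·v(5/2).


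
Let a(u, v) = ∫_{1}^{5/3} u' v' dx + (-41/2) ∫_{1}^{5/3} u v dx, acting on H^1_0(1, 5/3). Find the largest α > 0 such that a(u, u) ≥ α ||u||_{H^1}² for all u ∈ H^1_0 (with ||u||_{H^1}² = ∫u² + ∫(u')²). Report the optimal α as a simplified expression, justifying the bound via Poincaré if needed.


α = (-82 + 9*π^2)/(4 + 9*π^2)

Coercivity of a(·,·) on H^1_0(1, 5/3) means a(u, u) ≥ α ||u||_{H^1}² for every u ∈ H^1_0.
The interval has length L = 2/3, and Poincaré/coercivity depend only on L. Here a(u, u) = ∫(u')² + (-41/2)·∫u².
Here c = -41/2 < 0 with |c| < (π/L)² = 9*π^2/4, so coercivity still holds. The condition a(u,u) ≥ α||u||_{H^1}² reads (1−α)∫(u')² ≥ (α−c)∫u². Any admissible α is ≤ 1 (rapidly oscillating u have ∫u²/∫(u')² → 0), and α = 1 would force 0 ≥ (1−c)∫u², impossible since c < 1; so 1−α > 0. By the sharp Poincaré inequality on H^1_0 of an interval of length L, ∫(u')² ≥ (π/L)²∫u² with equality for the first sine mode sin(π(x−x₀)/L) (x₀ the left endpoint), so the inequality holds for all u iff (1−α)(π/L)² ≥ α − c, i.e. α ≤ ((π/L)² + c)/((π/L)² + 1) = (1 + c(L/π)²)/(1 + (L/π)²). (Direct route, valid since c ≤ 0: Poincaré gives c∫u² ≥ c(L/π)²∫(u')², so a(u,u) ≥ (1 + c(L/π)²)∫(u')², while ||u||_{H^1}² ≤ (1 + (L/π)²)∫(u')²; dividing yields the same α.) With (π/L)² = 9*π^2/4 and c = -41/2, the largest admissible constant is α = ((π/L)² + c)/((π/L)² + 1).
Simplifying, α = (-82 + 9*π^2)/(4 + 9*π^2).


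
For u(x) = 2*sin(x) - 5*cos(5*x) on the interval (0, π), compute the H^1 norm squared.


||u||_{H^1(0,π)}^2 = 329*π

u'(x) = 25*sin(5*x) + 2*cos(x).
Expand u² and (u')² and integrate term by term on (0, π), using: for integers n ≥ 1, ∫_0^π sin²(nx) dx = ∫_0^π cos²(nx) dx = π/2; for n ≠ n', ∫_0^π sin(nx)sin(n'x) dx = ∫_0^π cos(nx)cos(n'x) dx = 0; and by product-to-sum, ∫_0^π sin(nx)cos(n'x) dx = ½∫_0^π [sin((n+n')x) + sin((n−n')x)] dx, which is 0 when n+n' is even and 2n/(n²−n'²) when n+n' is odd (it need not vanish on (0, π)).
  u² squared terms: (-5)²·∫cos(5x)² dx = 25·π/2 = 25*π/2;  (2)²·∫sin(x)² dx = 4·π/2 = 2*π.
  u² cross terms: 2·(-5)·(2)·∫cos(5x)·sin(x) dx = -20·(0) = 0.
  So ∫_0^π u² dx = 25*π/2 + 2*π + 0 = 29*π/2.
  (u')² squared terms: (2)²·∫cos(x)² dx = 4·π/2 = 2*π;  (25)²·∫sin(5x)² dx = 625·π/2 = 625*π/2.
  (u')² cross terms: 2·(2)·(25)·∫cos(x)·sin(5x) dx = 100·(0) = 0.
  So ∫_0^π (u')² dx = 2*π + 625*π/2 + 0 = 629*π/2.
||u||_{H^1}^2 = (29*π/2) + (629*π/2) = 329*π.


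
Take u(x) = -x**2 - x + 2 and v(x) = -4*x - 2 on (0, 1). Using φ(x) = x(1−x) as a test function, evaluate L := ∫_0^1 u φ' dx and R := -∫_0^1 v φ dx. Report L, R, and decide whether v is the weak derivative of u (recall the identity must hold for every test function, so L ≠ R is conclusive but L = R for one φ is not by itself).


LHS = 1/3, RHS = 2/3. No, v is not the weak derivative of u.

u(x) = -x**2 - x + 2, classical derivative u'(x) = -2*x - 1.
φ(x) = x(1−x), so φ'(x) = 1 - 2*x.
Note φ(0) = φ(1) = 0, so the boundary term u·φ vanishes.
LHS = ∫_0^1 u(x) φ'(x) dx = ∫_0^1 (2*x^3 + x^2 - 5*x + 2) dx. Term by term:
  ∫_0^1 2*x^3 dx = 1/2;  ∫_0^1 x^2 dx = 1/3;  ∫_0^1 -5*x dx = -5/2;
  ∫_0^1 2 dx = 2.
Sum: 1/2 + 1/3 − 5/2 + 2 = 1/3.
So LHS = 1/3.
∫_0^1 v(x) φ(x) dx = ∫_0^1 (4*x^3 - 2*x^2 - 2*x) dx. Term by term:
  ∫_0^1 4*x^3 dx = 1;  ∫_0^1 -2*x^2 dx = -2/3;  ∫_0^1 -2*x dx = -1.
Sum: 1 − 2/3 − 1 = -2/3.
So RHS = -∫_0^1 v(x) φ(x) dx = 2/3.
LHS − RHS = -1/3 ≠ 0, so the identity fails.
(For a valid weak derivative the identity must hold for EVERY test function, in particular this one. The failure shows v is NOT the weak derivative of u.)
Correct weak derivative would be u'(x) = -2*x - 1.


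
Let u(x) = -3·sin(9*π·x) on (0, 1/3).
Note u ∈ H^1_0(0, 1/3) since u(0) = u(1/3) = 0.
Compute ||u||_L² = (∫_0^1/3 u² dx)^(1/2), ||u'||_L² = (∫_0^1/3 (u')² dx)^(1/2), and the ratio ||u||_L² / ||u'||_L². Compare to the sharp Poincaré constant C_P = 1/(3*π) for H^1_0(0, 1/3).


||u||_L² / ||u'||_L² = 1/(9*π) < C_P = 1/(3*π).

u(x) = -3·sin(9*π·x), so u'(x) = -27*π*cos(9*π*x).
Writing u(x) = A·sin(kπx/L) with A = -3 and k = 3, use ∫_0^L sin²(kπx/L) dx = L/2 and ∫_0^L cos²(kπx/L) dx = L/2.
u² = 9·sin²(9*π·x) and (u')² = 729*π^2·cos²(9*π·x), and each of sin², cos² integrates to L/2 = 1/6 over (0, 1/3).
∫_0^1/3 u² dx = 3/2, so ||u||_L² = sqrt(6)/2.
∫_0^1/3 (u')² dx = 243*π^2/2, so ||u'||_L² = 9*sqrt(6)*π/2.
Ratio ||u||_L² / ||u'||_L² = 1/(9*π).
Sharp Poincaré constant on H^1_0(0, 1/3) is C_P = L/π = 1/(3*π), achieved by sin(3*π·x).
This is the k = 3 harmonic; the ratio L/(kπ) is strictly less than C_P = L/π, consistent with the sharp inequality ||u||_L² ≤ C_P ||u'||_L².


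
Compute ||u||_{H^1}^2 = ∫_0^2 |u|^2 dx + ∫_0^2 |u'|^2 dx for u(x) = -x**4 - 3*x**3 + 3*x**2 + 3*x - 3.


||u||_{H^1}^2 = 57728/63

The H^1 norm (squared) on an interval (0, L) is
  ||u||_{H^1}^2 = ∫_0^L u(x)^2 dx + ∫_0^L u'(x)^2 dx.
Compute u'(x) = -4*x**3 - 9*x**2 + 6*x + 3.
Then u(x)^2 = x**8 + 6*x**7 + 3*x**6 - 24*x**5 - 3*x**4 + 36*x**3 - 9*x**2 - 18*x + 9 and u'(x)^2 = 16*x**6 + 72*x**5 + 33*x**4 - 132*x**3 - 18*x**2 + 36*x + 9.
Integrate each monomial from 0 to 2 using ∫_0^2 c·x^n dx = c·2^(n+1)/(n+1):
  ∫_0^2 u(x)^2 dx = ∫_0^2 (x^8 + 6*x^7 + 3*x^6 - 24*x^5 - 3*x^4 + 36*x^3 - 9*x^2 - 18*x + 9) dx. Term by term:
    ∫_0^2 x^8 dx = 512/9;  ∫_0^2 6*x^7 dx = 192;  ∫_0^2 3*x^6 dx = 384/7;
    ∫_0^2 -24*x^5 dx = -256;  ∫_0^2 -3*x^4 dx = -96/5;  ∫_0^2 36*x^3 dx = 144;
    ∫_0^2 -9*x^2 dx = -24;  ∫_0^2 -18*x dx = -36;  ∫_0^2 9 dx = 18.
  Sum: 512/9 + 192 + 384/7 − 256 − 96/5 + 144 − 24 − 36 + 18 = 41122/315.
  ∫_0^2 u'(x)^2 dx = ∫_0^2 (16*x^6 + 72*x^5 + 33*x^4 - 132*x^3 - 18*x^2 + 36*x + 9) dx. Term by term:
    ∫_0^2 16*x^6 dx = 2048/7;  ∫_0^2 72*x^5 dx = 768;  ∫_0^2 33*x^4 dx = 1056/5;
    ∫_0^2 -132*x^3 dx = -528;  ∫_0^2 -18*x^2 dx = -48;  ∫_0^2 36*x dx = 72;
    ∫_0^2 9 dx = 18.
  Sum: 2048/7 + 768 + 1056/5 − 528 − 48 + 72 + 18 = 27502/35.
Adding: ||u||_{H^1}^2 = 41122/315 + 27502/35 = 57728/63.


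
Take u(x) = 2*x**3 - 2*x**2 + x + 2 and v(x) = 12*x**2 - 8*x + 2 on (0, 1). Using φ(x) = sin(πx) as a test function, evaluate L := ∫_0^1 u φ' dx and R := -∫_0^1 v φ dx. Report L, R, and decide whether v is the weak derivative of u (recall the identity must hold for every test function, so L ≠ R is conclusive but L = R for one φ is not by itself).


LHS = -4/π + 24/π^3, RHS = -8/π + 48/π^3. No, v is not the weak derivative of u.

u(x) = 2*x**3 - 2*x**2 + x + 2, classical derivative u'(x) = 6*x**2 - 4*x + 1.
φ(x) = sin(πx), so φ'(x) = π*cos(π*x).
Note φ(0) = φ(1) = 0, so the boundary term u·φ vanishes.
LHS = ∫_0^1 u(x) φ'(x) dx = ∫_0^1 (2*π*x^3*cos(π*x) - 2*π*x^2*cos(π*x) + π*x*cos(π*x) + 2*π*cos(π*x)) dx. Term by term:
  ∫_0^1 2*π*cos(π*x) dx = 0;  ∫_0^1 π*x*cos(π*x) dx = -2/π;  ∫_0^1 -2*π*x^2*cos(π*x) dx = 4/π;
  ∫_0^1 2*π*x^3*cos(π*x) dx = -6/π + 24/π^3.
Sum: 0 − 2/π + 4/π + -6/π + 24/π^3 = -4/π + 24/π^3.
So LHS = -4/π + 24/π^3.
∫_0^1 v(x) φ(x) dx = ∫_0^1 (12*x^2*sin(π*x) - 8*x*sin(π*x) + 2*sin(π*x)) dx. Term by term:
  ∫_0^1 2*sin(π*x) dx = 4/π;  ∫_0^1 -8*x*sin(π*x) dx = -8/π;  ∫_0^1 12*x^2*sin(π*x) dx = -48/π^3 + 12/π.
Sum: 4/π − 8/π + -48/π^3 + 12/π = -48/π^3 + 8/π.
So RHS = -∫_0^1 v(x) φ(x) dx = -8/π + 48/π^3.
LHS − RHS = -24/π^3 + 4/π ≠ 0, so the identity fails.
(For a valid weak derivative the identity must hold for EVERY test function, in particular this one. The failure shows v is NOT the weak derivative of u.)
Correct weak derivative would be u'(x) = 6*x**2 - 4*x + 1.


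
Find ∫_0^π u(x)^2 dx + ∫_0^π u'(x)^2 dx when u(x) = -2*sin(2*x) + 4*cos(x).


||u||_{H^1(0,π)}^2 = -128/3 + 26*π

u'(x) = -4*sin(x) - 4*cos(2*x).
Expand u² and (u')² and integrate term by term on (0, π), using: for integers n ≥ 1, ∫_0^π sin²(nx) dx = ∫_0^π cos²(nx) dx = π/2; for n ≠ n', ∫_0^π sin(nx)sin(n'x) dx = ∫_0^π cos(nx)cos(n'x) dx = 0; and by product-to-sum, ∫_0^π sin(nx)cos(n'x) dx = ½∫_0^π [sin((n+n')x) + sin((n−n')x)] dx, which is 0 when n+n' is even and 2n/(n²−n'²) when n+n' is odd (it need not vanish on (0, π)).
  u² squared terms: (-2)²·∫sin(2x)² dx = 4·π/2 = 2*π;  (4)²·∫cos(x)² dx = 16·π/2 = 8*π.
  u² cross terms: 2·(-2)·(4)·∫sin(2x)·cos(x) dx = -16·(4/3) = -64/3.
  So ∫_0^π u² dx = 2*π + 8*π − 64/3 = -64/3 + 10*π.
  (u')² squared terms: (-4)²·∫cos(2x)² dx = 16·π/2 = 8*π;  (-4)²·∫sin(x)² dx = 16·π/2 = 8*π.
  (u')² cross terms: 2·(-4)·(-4)·∫cos(2x)·sin(x) dx = 32·(-2/3) = -64/3.
  So ∫_0^π (u')² dx = 8*π + 8*π − 64/3 = -64/3 + 16*π.
||u||_{H^1}^2 = (-64/3 + 10*π) + (-64/3 + 16*π) = -128/3 + 26*π.


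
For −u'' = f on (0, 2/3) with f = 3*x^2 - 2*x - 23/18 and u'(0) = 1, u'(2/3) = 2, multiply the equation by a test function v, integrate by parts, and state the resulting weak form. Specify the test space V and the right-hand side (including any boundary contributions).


V = H^1(0, 2/3) (v unrestricted at boundary; u is determined up to an additive constant); weak form: ∫_0^2/3 u'v' dx = ∫_0^2/3 (3*x^2 - 2*x - 23/18) v dx + 2·v(2/3) − v(0) for all v ∈ V.

Multiply both sides by a test function v and integrate from 0 to 2/3:
  ∫_0^2/3 −u''(x) v(x) dx = ∫_0^2/3 f(x) v(x) dx.
Integrate the LHS by parts once:
  ∫_0^2/3 −u'' v dx = −[u'(x) v(x)]_0^2/3 + ∫_0^2/3 u'(x) v'(x) dx.
Thus ∫_0^2/3 u'(x) v'(x) dx = ∫_0^2/3 f(x) v(x) dx + [u'(x) v(x)]_0^2/3.
Choose V so that boundary terms are either known or forced to vanish.
u has inhomogeneous Neumann u'(0) = 1, u'(2/3) = 2. [u' v]_0^2/3 = (2)·v(2/3) − (1)·v(0) = 2·v(2/3) − v(0). Take V = H^1(0, 2/3); boundary term becomes part of RHS.
Weak formulation: find u (satisfying any essential BC) such that ∫_0^2/3 u'(x) v'(x) dx = ∫_0^2/3 f v dx + 2·v(2/3) − v(0) for all v ∈ V (Neumann data are natural BCs: they enter the RHS as boundary terms).
Substituting f(x) = 3*x^2 - 2*x - 23/18, the right-hand side is ∫_0^2/3 (3*x^2 - 2*x - 23/18) v dx + 2·v(2/3) − v(0).
Compatibility check (pure Neumann): taking v ≡ 1 ∈ V gives 0 = ∫_0^2/3 f dx + (2) − (1), i.e. ∫_0^2/3 f dx must equal u'(0) − u'(2/3) = -1. Indeed ∫_0^2/3 (3*x^2 - 2*x - 23/18) dx = -1, so the data are compatible. The solution is then unique only up to an additive constant (fix it e.g. by requiring ∫_0^2/3 u dx = 0).


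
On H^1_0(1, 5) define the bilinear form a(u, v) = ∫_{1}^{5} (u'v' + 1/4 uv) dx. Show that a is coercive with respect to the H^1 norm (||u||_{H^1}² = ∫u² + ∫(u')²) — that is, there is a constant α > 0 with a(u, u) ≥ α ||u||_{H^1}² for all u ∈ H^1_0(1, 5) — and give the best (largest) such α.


α = (4 + π^2)/(π^2 + 16)

Coercivity of a(·,·) on H^1_0(1, 5) means a(u, u) ≥ α ||u||_{H^1}² for every u ∈ H^1_0.
The interval has length L = 4, and Poincaré/coercivity depend only on L. Here a(u, u) = ∫(u')² + (1/4)·∫u².
Here 0 < c = 1/4 < 1. The condition a(u,u) ≥ α||u||_{H^1}² reads (1−α)∫(u')² ≥ (α−c)∫u². Any admissible α is ≤ 1 (rapidly oscillating u have ∫u²/∫(u')² → 0), and α = 1 would force 0 ≥ (1−c)∫u², impossible since c < 1; so 1−α > 0. By the sharp Poincaré inequality on H^1_0 of an interval of length L, ∫(u')² ≥ (π/L)²∫u² with equality for the first sine mode sin(π(x−x₀)/L) (x₀ the left endpoint), so the inequality holds for all u iff (1−α)(π/L)² ≥ α − c, i.e. α ≤ ((π/L)² + c)/((π/L)² + 1) = (1 + c(L/π)²)/(1 + (L/π)²). With (π/L)² = π^2/16 and c = 1/4, the largest admissible constant is α = ((π/L)² + c)/((π/L)² + 1).
Simplifying, α = (4 + π^2)/(π^2 + 16).
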